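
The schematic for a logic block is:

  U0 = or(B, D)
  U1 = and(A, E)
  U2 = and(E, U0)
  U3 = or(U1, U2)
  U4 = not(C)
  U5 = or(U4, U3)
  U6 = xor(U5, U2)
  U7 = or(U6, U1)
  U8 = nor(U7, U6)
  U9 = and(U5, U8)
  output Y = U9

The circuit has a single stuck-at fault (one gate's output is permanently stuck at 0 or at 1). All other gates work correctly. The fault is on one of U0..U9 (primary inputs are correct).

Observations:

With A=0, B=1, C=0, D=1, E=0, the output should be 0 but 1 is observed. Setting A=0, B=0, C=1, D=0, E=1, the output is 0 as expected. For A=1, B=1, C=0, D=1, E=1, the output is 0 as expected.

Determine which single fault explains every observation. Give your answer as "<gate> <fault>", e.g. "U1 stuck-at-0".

Fault-free values for test 1 (A=0, B=1, C=0, D=1, E=0): U0=1, U1=0, U2=0, U3=0, U4=1, U5=1, U6=1, U7=1, U8=0, U9=0, giving Y=0. Observed 1.
Test 1: faults giving observed 1 are {U2 stuck-at-1, U6 stuck-at-0, U8 stuck-at-1, U9 stuck-at-1}.
Test 2 (A=0, B=0, C=1, D=0, E=1): fault-free U0=0, U1=0, U2=0, U3=0, U4=0, U5=0, U6=0, U7=0, U8=1, U9=0 → 0; observed 0. Eliminates U2 stuck-at-1, U9 stuck-at-1.
Test 3 (A=1, B=1, C=0, D=1, E=1): fault-free U0=1, U1=1, U2=1, U3=1, U4=1, U5=1, U6=0, U7=1, U8=0, U9=0 → 0; observed 0. Eliminates U8 stuck-at-1.
Only U6 stuck-at-0 is consistent with every test.

U6 stuck-at-0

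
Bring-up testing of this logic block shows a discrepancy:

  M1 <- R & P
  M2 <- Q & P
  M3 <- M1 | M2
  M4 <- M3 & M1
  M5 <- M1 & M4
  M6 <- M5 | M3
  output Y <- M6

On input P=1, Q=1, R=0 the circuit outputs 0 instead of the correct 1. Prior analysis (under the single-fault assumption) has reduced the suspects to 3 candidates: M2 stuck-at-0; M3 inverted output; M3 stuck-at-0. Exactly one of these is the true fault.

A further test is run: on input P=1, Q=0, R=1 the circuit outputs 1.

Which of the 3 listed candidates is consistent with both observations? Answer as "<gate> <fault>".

M2 stuck-at-0

Evaluate each candidate on input P=1, Q=0, R=1:
  M2 stuck-at-0: M1=1, M2=0 [stuck-at-0], M3=1, M4=1, M5=1, M6=1 → 1 — matches
  M3 inverted output: M1=1, M2=0, M3=0 [inverted output], M4=0, M5=0, M6=0 → 0 — eliminated
  M3 stuck-at-0: M1=1, M2=0, M3=0 [stuck-at-0], M4=0, M5=0, M6=0 → 0 — eliminated
Only M2 stuck-at-0 reproduces the observed 1.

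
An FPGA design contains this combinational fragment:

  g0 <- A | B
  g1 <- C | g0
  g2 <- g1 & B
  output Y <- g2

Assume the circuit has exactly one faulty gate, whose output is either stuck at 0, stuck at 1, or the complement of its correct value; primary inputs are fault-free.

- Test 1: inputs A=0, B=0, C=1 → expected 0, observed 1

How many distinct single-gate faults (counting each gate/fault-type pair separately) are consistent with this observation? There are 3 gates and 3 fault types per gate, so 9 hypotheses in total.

Fault-free: g0=0, g1=1, g2=0 → 0. Observed 1.
  g0 stuck-at-0: output 0 ✗
  g0 stuck-at-1: output 0 ✗
  g0 inverted output: output 0 ✗
  g1 stuck-at-0: output 0 ✗
  g1 stuck-at-1: output 0 ✗
  g1 inverted output: output 0 ✗
  g2 stuck-at-0: output 0 ✗
  g2 stuck-at-1: output 1 ✓
  g2 inverted output: output 1 ✓
Consistent faults: {g2 stuck-at-1, g2 inverted output} — 2 in all.

2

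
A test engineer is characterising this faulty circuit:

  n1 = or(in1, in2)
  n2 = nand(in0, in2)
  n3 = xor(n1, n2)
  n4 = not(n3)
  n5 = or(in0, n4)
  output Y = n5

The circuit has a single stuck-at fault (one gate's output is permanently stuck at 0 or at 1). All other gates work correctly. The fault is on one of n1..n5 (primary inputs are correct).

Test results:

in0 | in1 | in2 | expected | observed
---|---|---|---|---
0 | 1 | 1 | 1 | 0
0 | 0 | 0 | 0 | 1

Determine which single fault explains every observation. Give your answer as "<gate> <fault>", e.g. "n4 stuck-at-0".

Fault-free values for test 1 (in0=0, in1=1, in2=1): n1=1, n2=1, n3=0, n4=1, n5=1, giving Y=1. Observed 0.
Test 1: faults giving observed 0 are {n1 stuck-at-0, n2 stuck-at-0, n3 stuck-at-1, n4 stuck-at-0, n5 stuck-at-0}.
Test 2 (in0=0, in1=0, in2=0): fault-free n1=0, n2=1, n3=1, n4=0, n5=0 → 0; observed 1. Eliminates n1 stuck-at-0, n3 stuck-at-1, n4 stuck-at-0, n5 stuck-at-0.
Only n2 stuck-at-0 is consistent with every test.

n2 stuck-at-0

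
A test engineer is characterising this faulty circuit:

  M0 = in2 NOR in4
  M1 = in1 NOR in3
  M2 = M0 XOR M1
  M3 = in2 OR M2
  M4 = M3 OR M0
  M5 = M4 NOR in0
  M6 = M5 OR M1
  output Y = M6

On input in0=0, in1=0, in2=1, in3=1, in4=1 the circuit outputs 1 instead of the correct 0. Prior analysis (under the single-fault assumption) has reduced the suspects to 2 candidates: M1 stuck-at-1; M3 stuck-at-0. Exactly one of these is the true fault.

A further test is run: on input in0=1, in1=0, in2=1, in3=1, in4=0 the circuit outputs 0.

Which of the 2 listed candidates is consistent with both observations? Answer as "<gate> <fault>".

Evaluate each candidate on input in0=1, in1=0, in2=1, in3=1, in4=0:
  M1 stuck-at-1: M0=0, M1=1 [stuck-at-1], M2=1, M3=1, M4=1, M5=0, M6=1 → 1 — eliminated
  M3 stuck-at-0: M0=0, M1=0, M2=0, M3=0 [stuck-at-0], M4=0, M5=0, M6=0 → 0 — matches
Only M3 stuck-at-0 reproduces the observed 0.

M3 stuck-at-0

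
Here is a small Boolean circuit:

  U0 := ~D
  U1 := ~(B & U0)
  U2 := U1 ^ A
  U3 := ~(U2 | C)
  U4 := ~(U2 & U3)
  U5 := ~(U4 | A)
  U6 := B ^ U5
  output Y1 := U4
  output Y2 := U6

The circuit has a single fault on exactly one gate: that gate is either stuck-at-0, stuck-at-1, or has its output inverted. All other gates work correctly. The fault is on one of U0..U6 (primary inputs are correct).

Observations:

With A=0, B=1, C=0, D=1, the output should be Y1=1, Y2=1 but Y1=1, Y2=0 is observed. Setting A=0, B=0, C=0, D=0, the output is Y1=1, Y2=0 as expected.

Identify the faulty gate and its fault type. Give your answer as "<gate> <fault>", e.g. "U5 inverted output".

Fault-free values for test 1 (A=0, B=1, C=0, D=1): U0=0, U1=1, U2=1, U3=0, U4=1, U5=0, U6=1, giving Y1=1, Y2=1. Observed Y1=1, Y2=0.
Test 1: faults giving observed Y1=1, Y2=0 are {U5 stuck-at-1, U5 inverted output, U6 stuck-at-0, U6 inverted output}.
Test 2 (A=0, B=0, C=0, D=0): fault-free U0=1, U1=1, U2=1, U3=0, U4=1, U5=0, U6=0 → Y1=1, Y2=0; observed Y1=1, Y2=0. Eliminates U5 stuck-at-1, U5 inverted output, U6 inverted output.
Only U6 stuck-at-0 is consistent with every test.

U6 stuck-at-0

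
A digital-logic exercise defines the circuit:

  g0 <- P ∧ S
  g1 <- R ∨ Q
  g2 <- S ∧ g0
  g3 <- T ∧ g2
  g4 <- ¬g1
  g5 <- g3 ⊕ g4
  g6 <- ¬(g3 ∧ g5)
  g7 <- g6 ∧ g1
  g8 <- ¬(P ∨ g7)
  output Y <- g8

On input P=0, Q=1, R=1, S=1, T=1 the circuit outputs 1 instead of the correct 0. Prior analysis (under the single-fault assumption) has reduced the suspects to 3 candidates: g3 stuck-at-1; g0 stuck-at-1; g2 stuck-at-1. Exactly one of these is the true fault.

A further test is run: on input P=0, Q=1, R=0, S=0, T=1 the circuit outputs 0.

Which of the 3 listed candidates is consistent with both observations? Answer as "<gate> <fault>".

g0 stuck-at-1

Evaluate each candidate on input P=0, Q=1, R=0, S=0, T=1:
  g3 stuck-at-1: g0=0, g1=1, g2=0, g3=1 [stuck-at-1], g4=0, g5=1, g6=0, g7=0, g8=1 → 1 — eliminated
  g0 stuck-at-1: g0=1 [stuck-at-1], g1=1, g2=0, g3=0, g4=0, g5=0, g6=1, g7=1, g8=0 → 0 — matches
  g2 stuck-at-1: g0=0, g1=1, g2=1 [stuck-at-1], g3=1, g4=0, g5=1, g6=0, g7=0, g8=1 → 1 — eliminated
Only g0 stuck-at-1 reproduces the observed 0.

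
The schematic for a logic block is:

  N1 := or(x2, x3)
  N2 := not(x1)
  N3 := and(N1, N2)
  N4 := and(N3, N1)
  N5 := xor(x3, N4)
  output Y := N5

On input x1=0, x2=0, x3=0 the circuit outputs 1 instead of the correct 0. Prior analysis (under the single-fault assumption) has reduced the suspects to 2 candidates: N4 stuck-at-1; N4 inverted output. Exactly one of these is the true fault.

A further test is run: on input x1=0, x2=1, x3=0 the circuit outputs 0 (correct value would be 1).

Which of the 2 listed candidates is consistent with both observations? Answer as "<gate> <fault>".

Evaluate each candidate on input x1=0, x2=1, x3=0:
  N4 stuck-at-1: N1=1, N2=1, N3=1, N4=1 [stuck-at-1], N5=1 → 1 — eliminated
  N4 inverted output: N1=1, N2=1, N3=1, N4=0 [inverted output], N5=0 → 0 — matches
Only N4 inverted output reproduces the observed 0.

N4 inverted output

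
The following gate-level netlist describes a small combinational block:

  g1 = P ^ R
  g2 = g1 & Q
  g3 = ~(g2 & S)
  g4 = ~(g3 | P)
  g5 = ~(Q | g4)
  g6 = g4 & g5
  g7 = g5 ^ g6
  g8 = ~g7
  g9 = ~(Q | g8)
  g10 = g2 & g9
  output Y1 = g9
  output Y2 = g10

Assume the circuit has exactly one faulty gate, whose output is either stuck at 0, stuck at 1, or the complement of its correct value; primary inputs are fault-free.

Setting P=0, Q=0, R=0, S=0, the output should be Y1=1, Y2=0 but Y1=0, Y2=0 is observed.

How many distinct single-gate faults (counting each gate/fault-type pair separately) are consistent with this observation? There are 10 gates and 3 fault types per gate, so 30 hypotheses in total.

Fault-free: g1=0, g2=0, g3=1, g4=0, g5=1, g6=0, g7=1, g8=0, g9=1, g10=0 → Y1=1, Y2=0. Observed Y1=0, Y2=0.
  g1: none of the 3 fault types match ✗
  g2: none of the 3 fault types match ✗
  g3: stuck-at-0, inverted output ✓; others ✗
  g4: stuck-at-1, inverted output ✓; others ✗
  g5: stuck-at-0, inverted output ✓; others ✗
  g6: stuck-at-1, inverted output ✓; others ✗
  g7: stuck-at-0, inverted output ✓; others ✗
  g8: stuck-at-1, inverted output ✓; others ✗
  g9: stuck-at-0, inverted output ✓; others ✗
  g10: none of the 3 fault types match ✗
Consistent faults: {g3 stuck-at-0, g3 inverted output, g4 stuck-at-1, g4 inverted output, g5 stuck-at-0, g5 inverted output, g6 stuck-at-1, g6 inverted output, g7 stuck-at-0, g7 inverted output, g8 stuck-at-1, g8 inverted output, g9 stuck-at-0, g9 inverted output} — 14 in all.

14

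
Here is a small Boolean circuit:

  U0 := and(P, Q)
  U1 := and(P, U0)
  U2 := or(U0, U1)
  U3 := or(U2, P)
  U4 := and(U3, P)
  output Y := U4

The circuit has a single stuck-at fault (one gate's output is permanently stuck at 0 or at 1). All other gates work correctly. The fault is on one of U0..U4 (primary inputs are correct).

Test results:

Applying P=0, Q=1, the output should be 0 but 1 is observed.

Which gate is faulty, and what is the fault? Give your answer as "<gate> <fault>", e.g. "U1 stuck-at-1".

U4 stuck-at-1

Fault-free values for test 1 (P=0, Q=1): U0=0, U1=0, U2=0, U3=0, U4=0, giving Y=0. Observed 1.
Test 1: faults giving observed 1 are {U4 stuck-at-1}.
Only U4 stuck-at-1 is consistent with every test.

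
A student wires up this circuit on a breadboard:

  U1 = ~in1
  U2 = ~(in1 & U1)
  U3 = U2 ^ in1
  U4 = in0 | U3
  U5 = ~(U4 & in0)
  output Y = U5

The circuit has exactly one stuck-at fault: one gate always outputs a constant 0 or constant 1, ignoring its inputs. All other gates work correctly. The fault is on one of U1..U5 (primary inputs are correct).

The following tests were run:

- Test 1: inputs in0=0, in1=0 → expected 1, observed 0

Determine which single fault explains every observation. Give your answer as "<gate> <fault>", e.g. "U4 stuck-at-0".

U5 stuck-at-0

Fault-free values for test 1 (in0=0, in1=0): U1=1, U2=1, U3=1, U4=1, U5=1, giving Y=1. Observed 0.
Test 1: faults giving observed 0 are {U5 stuck-at-0}.
Only U5 stuck-at-0 is consistent with every test.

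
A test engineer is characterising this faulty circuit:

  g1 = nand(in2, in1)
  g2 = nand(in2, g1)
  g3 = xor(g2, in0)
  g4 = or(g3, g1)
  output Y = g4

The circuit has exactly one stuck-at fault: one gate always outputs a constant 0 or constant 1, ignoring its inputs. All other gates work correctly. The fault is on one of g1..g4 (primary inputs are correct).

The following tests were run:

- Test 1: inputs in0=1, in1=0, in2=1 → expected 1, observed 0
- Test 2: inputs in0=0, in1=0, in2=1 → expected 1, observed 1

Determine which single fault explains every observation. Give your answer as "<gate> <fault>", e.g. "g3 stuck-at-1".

g1 stuck-at-0

Fault-free values for test 1 (in0=1, in1=0, in2=1): g1=1, g2=0, g3=1, g4=1, giving Y=1. Observed 0.
Test 1: faults giving observed 0 are {g1 stuck-at-0, g4 stuck-at-0}.
Test 2 (in0=0, in1=0, in2=1): fault-free g1=1, g2=0, g3=0, g4=1 → 1; observed 1. Eliminates g4 stuck-at-0.
Only g1 stuck-at-0 is consistent with every test.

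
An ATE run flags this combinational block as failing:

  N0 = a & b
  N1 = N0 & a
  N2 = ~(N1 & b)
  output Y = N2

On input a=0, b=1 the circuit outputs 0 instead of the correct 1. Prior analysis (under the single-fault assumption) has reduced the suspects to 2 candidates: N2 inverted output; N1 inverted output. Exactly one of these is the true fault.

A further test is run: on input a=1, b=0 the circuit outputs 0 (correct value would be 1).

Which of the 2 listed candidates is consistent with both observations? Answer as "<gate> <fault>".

N2 inverted output

Evaluate each candidate on input a=1, b=0:
  N2 inverted output: N0=0, N1=0, N2=0 [inverted output] → 0 — matches
  N1 inverted output: N0=0, N1=1 [inverted output], N2=1 → 1 — eliminated
Only N2 inverted output reproduces the observed 0.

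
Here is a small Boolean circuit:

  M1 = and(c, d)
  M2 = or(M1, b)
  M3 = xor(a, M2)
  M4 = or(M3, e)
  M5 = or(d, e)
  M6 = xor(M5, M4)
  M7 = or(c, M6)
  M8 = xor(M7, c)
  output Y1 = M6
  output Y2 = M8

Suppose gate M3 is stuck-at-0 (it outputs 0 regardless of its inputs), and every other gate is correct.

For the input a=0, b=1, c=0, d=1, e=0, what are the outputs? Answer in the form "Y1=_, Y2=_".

Y1=1, Y2=1

Propagate with M3 forced: M1=0, M2=1, M3=0 [stuck-at-0], M4=0, M5=1, M6=1, M7=1, M8=1.
So the outputs are Y1=1, Y2=1. (Without the fault they would be Y1=0, Y2=0.)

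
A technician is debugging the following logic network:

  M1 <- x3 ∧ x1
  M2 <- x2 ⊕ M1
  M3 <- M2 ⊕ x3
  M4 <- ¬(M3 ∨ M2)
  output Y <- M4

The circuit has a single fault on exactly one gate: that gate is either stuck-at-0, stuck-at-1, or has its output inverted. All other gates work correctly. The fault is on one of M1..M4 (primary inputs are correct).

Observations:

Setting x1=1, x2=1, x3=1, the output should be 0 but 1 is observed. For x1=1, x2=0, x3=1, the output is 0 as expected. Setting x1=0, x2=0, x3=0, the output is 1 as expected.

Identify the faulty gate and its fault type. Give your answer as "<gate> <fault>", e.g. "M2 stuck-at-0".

Fault-free values for test 1 (x1=1, x2=1, x3=1): M1=1, M2=0, M3=1, M4=0, giving Y=0. Observed 1.
Test 1: faults giving observed 1 are {M3 stuck-at-0, M3 inverted output, M4 stuck-at-1, M4 inverted output}.
Test 2 (x1=1, x2=0, x3=1): fault-free M1=1, M2=1, M3=0, M4=0 → 0; observed 0. Eliminates M4 stuck-at-1, M4 inverted output.
Test 3 (x1=0, x2=0, x3=0): fault-free M1=0, M2=0, M3=0, M4=1 → 1; observed 1. Eliminates M3 inverted output.
Only M3 stuck-at-0 is consistent with every test.

M3 stuck-at-0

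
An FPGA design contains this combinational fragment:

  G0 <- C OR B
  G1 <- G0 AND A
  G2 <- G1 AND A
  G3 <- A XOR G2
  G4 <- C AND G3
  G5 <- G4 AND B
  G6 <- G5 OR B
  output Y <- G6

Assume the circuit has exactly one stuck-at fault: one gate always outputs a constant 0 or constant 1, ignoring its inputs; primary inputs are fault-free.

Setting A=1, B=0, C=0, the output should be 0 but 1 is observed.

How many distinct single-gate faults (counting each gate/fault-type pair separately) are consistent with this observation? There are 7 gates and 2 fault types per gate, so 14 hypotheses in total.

Fault-free: G0=0, G1=0, G2=0, G3=1, G4=0, G5=0, G6=0 → 0. Observed 1.
  G0 stuck-at-0: output 0 ✗
  G0 stuck-at-1: output 0 ✗
  G1 stuck-at-0: output 0 ✗
  G1 stuck-at-1: output 0 ✗
  G2 stuck-at-0: output 0 ✗
  G2 stuck-at-1: output 0 ✗
  G3 stuck-at-0: output 0 ✗
  G3 stuck-at-1: output 0 ✗
  G4 stuck-at-0: output 0 ✗
  G4 stuck-at-1: output 0 ✗
  G5 stuck-at-0: output 0 ✗
  G5 stuck-at-1: output 1 ✓
  G6 stuck-at-0: output 0 ✗
  G6 stuck-at-1: output 1 ✓
Consistent faults: {G5 stuck-at-1, G6 stuck-at-1} — 2 in all.

2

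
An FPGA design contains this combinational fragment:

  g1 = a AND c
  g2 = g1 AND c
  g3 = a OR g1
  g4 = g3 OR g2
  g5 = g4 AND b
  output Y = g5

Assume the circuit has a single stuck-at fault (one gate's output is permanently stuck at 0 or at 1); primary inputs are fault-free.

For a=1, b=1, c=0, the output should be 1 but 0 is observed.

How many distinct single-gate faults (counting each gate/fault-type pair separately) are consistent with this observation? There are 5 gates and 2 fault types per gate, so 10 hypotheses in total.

3

Fault-free: g1=0, g2=0, g3=1, g4=1, g5=1 → 1. Observed 0.
  g1 stuck-at-0: output 1 ✗
  g1 stuck-at-1: output 1 ✗
  g2 stuck-at-0: output 1 ✗
  g2 stuck-at-1: output 1 ✗
  g3 stuck-at-0: output 0 ✓
  g3 stuck-at-1: output 1 ✗
  g4 stuck-at-0: output 0 ✓
  g4 stuck-at-1: output 1 ✗
  g5 stuck-at-0: output 0 ✓
  g5 stuck-at-1: output 1 ✗
Consistent faults: {g3 stuck-at-0, g4 stuck-at-0, g5 stuck-at-0} — 3 in all.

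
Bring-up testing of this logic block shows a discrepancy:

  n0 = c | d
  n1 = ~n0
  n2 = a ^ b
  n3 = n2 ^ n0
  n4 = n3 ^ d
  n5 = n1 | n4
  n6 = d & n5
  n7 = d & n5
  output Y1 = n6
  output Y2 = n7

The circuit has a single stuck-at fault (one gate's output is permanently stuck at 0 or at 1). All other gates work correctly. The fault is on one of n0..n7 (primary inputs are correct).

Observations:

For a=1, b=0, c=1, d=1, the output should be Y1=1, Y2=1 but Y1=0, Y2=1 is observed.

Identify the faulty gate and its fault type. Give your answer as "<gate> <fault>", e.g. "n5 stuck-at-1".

Fault-free values for test 1 (a=1, b=0, c=1, d=1): n0=1, n1=0, n2=1, n3=0, n4=1, n5=1, n6=1, n7=1, giving Y1=1, Y2=1. Observed Y1=0, Y2=1.
Test 1: faults giving observed Y1=0, Y2=1 are {n6 stuck-at-0}.
Only n6 stuck-at-0 is consistent with every test.

n6 stuck-at-0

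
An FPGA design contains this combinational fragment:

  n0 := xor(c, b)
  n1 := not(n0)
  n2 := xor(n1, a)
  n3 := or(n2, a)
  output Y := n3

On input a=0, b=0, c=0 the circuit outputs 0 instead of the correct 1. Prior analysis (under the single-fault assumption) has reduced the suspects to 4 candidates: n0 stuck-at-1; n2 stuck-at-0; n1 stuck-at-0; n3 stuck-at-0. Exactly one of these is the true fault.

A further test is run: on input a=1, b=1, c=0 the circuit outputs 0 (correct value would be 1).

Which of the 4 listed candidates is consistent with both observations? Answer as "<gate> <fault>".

n3 stuck-at-0

Evaluate each candidate on input a=1, b=1, c=0:
  n0 stuck-at-1: n0=1 [stuck-at-1], n1=0, n2=1, n3=1 → 1 — eliminated
  n2 stuck-at-0: n0=1, n1=0, n2=0 [stuck-at-0], n3=1 → 1 — eliminated
  n1 stuck-at-0: n0=1, n1=0 [stuck-at-0], n2=1, n3=1 → 1 — eliminated
  n3 stuck-at-0: n0=1, n1=0, n2=1, n3=0 [stuck-at-0] → 0 — matches
Only n3 stuck-at-0 reproduces the observed 0.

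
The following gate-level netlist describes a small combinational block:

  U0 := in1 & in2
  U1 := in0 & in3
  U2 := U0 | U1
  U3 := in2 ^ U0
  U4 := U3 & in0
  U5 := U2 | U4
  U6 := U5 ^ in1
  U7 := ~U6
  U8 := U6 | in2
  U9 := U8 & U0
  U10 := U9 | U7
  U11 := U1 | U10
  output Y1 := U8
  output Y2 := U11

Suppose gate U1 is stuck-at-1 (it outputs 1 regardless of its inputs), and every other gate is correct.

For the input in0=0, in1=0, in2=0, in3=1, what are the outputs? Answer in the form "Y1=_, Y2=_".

Propagate with U1 forced: U0=0, U1=1 [stuck-at-1], U2=1, U3=0, U4=0, U5=1, U6=1, U7=0, U8=1, U9=0, U10=0, U11=1.
So the outputs are Y1=1, Y2=1. (Without the fault they would be Y1=0, Y2=1.)

Y1=1, Y2=1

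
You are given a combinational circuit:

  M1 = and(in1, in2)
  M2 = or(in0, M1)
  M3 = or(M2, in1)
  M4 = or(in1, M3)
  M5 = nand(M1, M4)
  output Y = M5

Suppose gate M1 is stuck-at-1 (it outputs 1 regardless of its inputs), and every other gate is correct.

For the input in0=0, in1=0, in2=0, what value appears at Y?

0

Propagate with M1 forced: M1=1 [stuck-at-1], M2=1, M3=1, M4=1, M5=0.
So Y = 0. (Without the fault it would be 1.)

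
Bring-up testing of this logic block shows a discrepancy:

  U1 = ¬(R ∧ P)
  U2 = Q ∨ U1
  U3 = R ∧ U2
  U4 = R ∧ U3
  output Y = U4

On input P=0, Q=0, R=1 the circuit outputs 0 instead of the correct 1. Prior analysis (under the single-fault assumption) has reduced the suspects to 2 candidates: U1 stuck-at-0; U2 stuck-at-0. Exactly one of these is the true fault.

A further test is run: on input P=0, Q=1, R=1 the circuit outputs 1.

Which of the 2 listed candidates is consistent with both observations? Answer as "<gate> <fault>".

Evaluate each candidate on input P=0, Q=1, R=1:
  U1 stuck-at-0: U1=0 [stuck-at-0], U2=1, U3=1, U4=1 → 1 — matches
  U2 stuck-at-0: U1=1, U2=0 [stuck-at-0], U3=0, U4=0 → 0 — eliminated
Only U1 stuck-at-0 reproduces the observed 1.

U1 stuck-at-0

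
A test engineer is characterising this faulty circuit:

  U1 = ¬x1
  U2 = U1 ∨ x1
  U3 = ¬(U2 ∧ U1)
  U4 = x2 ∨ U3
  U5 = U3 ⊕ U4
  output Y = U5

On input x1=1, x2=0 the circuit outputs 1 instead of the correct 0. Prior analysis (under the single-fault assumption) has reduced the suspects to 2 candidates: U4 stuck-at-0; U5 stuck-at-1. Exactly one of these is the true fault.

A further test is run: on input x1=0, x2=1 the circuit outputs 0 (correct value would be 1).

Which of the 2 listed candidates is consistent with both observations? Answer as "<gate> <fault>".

Evaluate each candidate on input x1=0, x2=1:
  U4 stuck-at-0: U1=1, U2=1, U3=0, U4=0 [stuck-at-0], U5=0 → 0 — matches
  U5 stuck-at-1: U1=1, U2=1, U3=0, U4=1, U5=1 [stuck-at-1] → 1 — eliminated
Only U4 stuck-at-0 reproduces the observed 0.

U4 stuck-at-0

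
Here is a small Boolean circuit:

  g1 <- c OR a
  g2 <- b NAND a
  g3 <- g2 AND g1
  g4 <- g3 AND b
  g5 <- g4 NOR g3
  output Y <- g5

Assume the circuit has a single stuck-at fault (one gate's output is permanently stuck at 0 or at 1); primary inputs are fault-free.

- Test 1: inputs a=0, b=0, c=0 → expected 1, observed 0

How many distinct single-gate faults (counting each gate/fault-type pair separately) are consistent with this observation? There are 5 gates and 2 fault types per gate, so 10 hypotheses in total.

Fault-free: g1=0, g2=1, g3=0, g4=0, g5=1 → 1. Observed 0.
  g1 stuck-at-0: output 1 ✗
  g1 stuck-at-1: output 0 ✓
  g2 stuck-at-0: output 1 ✗
  g2 stuck-at-1: output 1 ✗
  g3 stuck-at-0: output 1 ✗
  g3 stuck-at-1: output 0 ✓
  g4 stuck-at-0: output 1 ✗
  g4 stuck-at-1: output 0 ✓
  g5 stuck-at-0: output 0 ✓
  g5 stuck-at-1: output 1 ✗
Consistent faults: {g1 stuck-at-1, g3 stuck-at-1, g4 stuck-at-1, g5 stuck-at-0} — 4 in all.

4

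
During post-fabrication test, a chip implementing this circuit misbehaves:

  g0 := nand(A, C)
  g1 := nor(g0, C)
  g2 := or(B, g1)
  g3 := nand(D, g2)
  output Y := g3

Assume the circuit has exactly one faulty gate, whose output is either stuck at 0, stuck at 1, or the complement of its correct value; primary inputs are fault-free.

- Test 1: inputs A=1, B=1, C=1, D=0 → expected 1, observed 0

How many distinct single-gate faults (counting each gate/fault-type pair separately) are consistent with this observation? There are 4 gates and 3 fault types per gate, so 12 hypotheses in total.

Fault-free: g0=0, g1=0, g2=1, g3=1 → 1. Observed 0.
  g0 stuck-at-0: output 1 ✗
  g0 stuck-at-1: output 1 ✗
  g0 inverted output: output 1 ✗
  g1 stuck-at-0: output 1 ✗
  g1 stuck-at-1: output 1 ✗
  g1 inverted output: output 1 ✗
  g2 stuck-at-0: output 1 ✗
  g2 stuck-at-1: output 1 ✗
  g2 inverted output: output 1 ✗
  g3 stuck-at-0: output 0 ✓
  g3 stuck-at-1: output 1 ✗
  g3 inverted output: output 0 ✓
Consistent faults: {g3 stuck-at-0, g3 inverted output} — 2 in all.

2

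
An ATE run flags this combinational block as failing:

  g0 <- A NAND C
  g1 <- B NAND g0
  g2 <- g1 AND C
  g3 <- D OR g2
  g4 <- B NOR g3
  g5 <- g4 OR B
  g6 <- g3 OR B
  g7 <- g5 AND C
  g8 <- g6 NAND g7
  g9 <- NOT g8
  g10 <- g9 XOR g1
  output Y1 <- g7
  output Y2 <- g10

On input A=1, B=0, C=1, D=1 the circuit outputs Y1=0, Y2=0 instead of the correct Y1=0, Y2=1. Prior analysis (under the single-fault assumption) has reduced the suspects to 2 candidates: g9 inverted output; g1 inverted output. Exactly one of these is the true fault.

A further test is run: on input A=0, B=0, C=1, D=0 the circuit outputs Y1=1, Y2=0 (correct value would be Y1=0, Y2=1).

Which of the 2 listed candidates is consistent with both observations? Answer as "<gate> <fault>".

Evaluate each candidate on input A=0, B=0, C=1, D=0:
  g9 inverted output: g0=1, g1=1, g2=1, g3=1, g4=0, g5=0, g6=1, g7=0, g8=1, g9=1 [inverted output], g10=0 → Y1=0, Y2=0 — eliminated
  g1 inverted output: g0=1, g1=0 [inverted output], g2=0, g3=0, g4=1, g5=1, g6=0, g7=1, g8=1, g9=0, g10=0 → Y1=1, Y2=0 — matches
Only g1 inverted output reproduces the observed Y1=1, Y2=0.

g1 inverted output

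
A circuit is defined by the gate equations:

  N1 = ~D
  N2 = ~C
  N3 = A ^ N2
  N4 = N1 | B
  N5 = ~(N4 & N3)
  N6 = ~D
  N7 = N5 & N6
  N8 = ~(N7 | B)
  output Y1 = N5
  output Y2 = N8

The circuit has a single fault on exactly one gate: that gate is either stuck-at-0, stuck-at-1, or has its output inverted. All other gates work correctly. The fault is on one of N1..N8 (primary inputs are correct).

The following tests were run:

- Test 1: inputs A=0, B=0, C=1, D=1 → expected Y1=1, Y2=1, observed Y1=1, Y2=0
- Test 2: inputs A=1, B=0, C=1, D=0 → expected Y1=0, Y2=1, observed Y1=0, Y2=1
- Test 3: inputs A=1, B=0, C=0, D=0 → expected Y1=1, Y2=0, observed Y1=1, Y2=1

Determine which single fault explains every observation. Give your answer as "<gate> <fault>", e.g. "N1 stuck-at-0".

N6 inverted output

Fault-free values for test 1 (A=0, B=0, C=1, D=1): N1=0, N2=0, N3=0, N4=0, N5=1, N6=0, N7=0, N8=1, giving Y1=1, Y2=1. Observed Y1=1, Y2=0.
Test 1: faults giving observed Y1=1, Y2=0 are {N6 stuck-at-1, N6 inverted output, N7 stuck-at-1, N7 inverted output, N8 stuck-at-0, N8 inverted output}.
Test 2 (A=1, B=0, C=1, D=0): fault-free N1=1, N2=0, N3=1, N4=1, N5=0, N6=1, N7=0, N8=1 → Y1=0, Y2=1; observed Y1=0, Y2=1. Eliminates N7 stuck-at-1, N7 inverted output, N8 stuck-at-0, N8 inverted output.
Test 3 (A=1, B=0, C=0, D=0): fault-free N1=1, N2=1, N3=0, N4=1, N5=1, N6=1, N7=1, N8=0 → Y1=1, Y2=0; observed Y1=1, Y2=1. Eliminates N6 stuck-at-1.
Only N6 inverted output is consistent with every test.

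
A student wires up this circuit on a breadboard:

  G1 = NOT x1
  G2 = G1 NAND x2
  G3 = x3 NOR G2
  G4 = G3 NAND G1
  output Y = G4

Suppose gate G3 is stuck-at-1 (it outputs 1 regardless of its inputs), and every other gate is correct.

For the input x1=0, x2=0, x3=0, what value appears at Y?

0

Propagate with G3 forced: G1=1, G2=1, G3=1 [stuck-at-1], G4=0.
So Y = 0. (Without the fault it would be 1.)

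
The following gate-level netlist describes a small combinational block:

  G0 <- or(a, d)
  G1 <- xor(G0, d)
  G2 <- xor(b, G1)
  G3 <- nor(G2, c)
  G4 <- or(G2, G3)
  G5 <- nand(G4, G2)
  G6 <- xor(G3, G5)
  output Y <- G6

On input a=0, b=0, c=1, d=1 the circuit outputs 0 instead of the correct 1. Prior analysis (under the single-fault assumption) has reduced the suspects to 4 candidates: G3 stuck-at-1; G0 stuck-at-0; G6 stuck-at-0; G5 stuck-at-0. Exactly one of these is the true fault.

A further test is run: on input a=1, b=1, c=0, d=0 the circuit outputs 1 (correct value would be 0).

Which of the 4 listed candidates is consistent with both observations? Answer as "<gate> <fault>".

G5 stuck-at-0

Evaluate each candidate on input a=1, b=1, c=0, d=0:
  G3 stuck-at-1: G0=1, G1=1, G2=0, G3=1 [stuck-at-1], G4=1, G5=1, G6=0 → 0 — eliminated
  G0 stuck-at-0: G0=0 [stuck-at-0], G1=0, G2=1, G3=0, G4=1, G5=0, G6=0 → 0 — eliminated
  G6 stuck-at-0: G0=1, G1=1, G2=0, G3=1, G4=1, G5=1, G6=0 [stuck-at-0] → 0 — eliminated
  G5 stuck-at-0: G0=1, G1=1, G2=0, G3=1, G4=1, G5=0 [stuck-at-0], G6=1 → 1 — matches
Only G5 stuck-at-0 reproduces the observed 1.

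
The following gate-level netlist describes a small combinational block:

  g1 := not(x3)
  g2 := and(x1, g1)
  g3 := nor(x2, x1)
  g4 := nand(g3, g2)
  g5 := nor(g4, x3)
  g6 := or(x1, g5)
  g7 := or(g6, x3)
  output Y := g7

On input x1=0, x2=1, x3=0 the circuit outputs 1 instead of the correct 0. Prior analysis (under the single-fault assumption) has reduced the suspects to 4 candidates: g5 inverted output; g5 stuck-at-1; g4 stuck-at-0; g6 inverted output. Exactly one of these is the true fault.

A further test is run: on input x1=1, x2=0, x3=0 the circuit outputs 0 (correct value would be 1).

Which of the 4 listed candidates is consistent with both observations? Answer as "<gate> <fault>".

g6 inverted output

Evaluate each candidate on input x1=1, x2=0, x3=0:
  g5 inverted output: g1=1, g2=1, g3=0, g4=1, g5=1 [inverted output], g6=1, g7=1 → 1 — eliminated
  g5 stuck-at-1: g1=1, g2=1, g3=0, g4=1, g5=1 [stuck-at-1], g6=1, g7=1 → 1 — eliminated
  g4 stuck-at-0: g1=1, g2=1, g3=0, g4=0 [stuck-at-0], g5=1, g6=1, g7=1 → 1 — eliminated
  g6 inverted output: g1=1, g2=1, g3=0, g4=1, g5=0, g6=0 [inverted output], g7=0 → 0 — matches
Only g6 inverted output reproduces the observed 0.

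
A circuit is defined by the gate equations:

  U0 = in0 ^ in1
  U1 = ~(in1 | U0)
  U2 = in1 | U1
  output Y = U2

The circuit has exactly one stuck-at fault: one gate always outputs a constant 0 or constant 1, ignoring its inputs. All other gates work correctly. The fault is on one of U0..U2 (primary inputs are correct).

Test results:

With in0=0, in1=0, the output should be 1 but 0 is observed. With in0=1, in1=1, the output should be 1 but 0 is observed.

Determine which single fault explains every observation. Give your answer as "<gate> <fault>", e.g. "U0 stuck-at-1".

Fault-free values for test 1 (in0=0, in1=0): U0=0, U1=1, U2=1, giving Y=1. Observed 0.
Test 1: faults giving observed 0 are {U0 stuck-at-1, U1 stuck-at-0, U2 stuck-at-0}.
Test 2 (in0=1, in1=1): fault-free U0=0, U1=0, U2=1 → 1; observed 0. Eliminates U0 stuck-at-1, U1 stuck-at-0.
Only U2 stuck-at-0 is consistent with every test.

U2 stuck-at-0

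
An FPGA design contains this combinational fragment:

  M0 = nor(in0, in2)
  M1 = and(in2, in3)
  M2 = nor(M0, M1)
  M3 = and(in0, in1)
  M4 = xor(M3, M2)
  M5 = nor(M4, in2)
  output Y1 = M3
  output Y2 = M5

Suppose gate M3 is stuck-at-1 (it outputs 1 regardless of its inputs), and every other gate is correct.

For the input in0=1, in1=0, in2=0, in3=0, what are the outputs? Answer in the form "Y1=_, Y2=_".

Y1=1, Y2=1

Propagate with M3 forced: M0=0, M1=0, M2=1, M3=1 [stuck-at-1], M4=0, M5=1.
So the outputs are Y1=1, Y2=1. (Without the fault they would be Y1=0, Y2=0.)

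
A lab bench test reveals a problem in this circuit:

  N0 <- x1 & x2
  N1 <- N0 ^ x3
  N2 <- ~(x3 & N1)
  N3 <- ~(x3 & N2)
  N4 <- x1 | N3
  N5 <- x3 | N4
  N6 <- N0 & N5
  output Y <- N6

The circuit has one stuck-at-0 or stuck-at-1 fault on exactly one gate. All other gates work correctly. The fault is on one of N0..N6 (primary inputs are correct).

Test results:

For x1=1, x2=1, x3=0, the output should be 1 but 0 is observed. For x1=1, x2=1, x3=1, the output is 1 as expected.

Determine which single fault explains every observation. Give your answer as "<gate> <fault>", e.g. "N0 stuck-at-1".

N4 stuck-at-0

Fault-free values for test 1 (x1=1, x2=1, x3=0): N0=1, N1=1, N2=1, N3=1, N4=1, N5=1, N6=1, giving Y=1. Observed 0.
Test 1: faults giving observed 0 are {N0 stuck-at-0, N4 stuck-at-0, N5 stuck-at-0, N6 stuck-at-0}.
Test 2 (x1=1, x2=1, x3=1): fault-free N0=1, N1=0, N2=1, N3=0, N4=1, N5=1, N6=1 → 1; observed 1. Eliminates N0 stuck-at-0, N5 stuck-at-0, N6 stuck-at-0.
Only N4 stuck-at-0 is consistent with every test.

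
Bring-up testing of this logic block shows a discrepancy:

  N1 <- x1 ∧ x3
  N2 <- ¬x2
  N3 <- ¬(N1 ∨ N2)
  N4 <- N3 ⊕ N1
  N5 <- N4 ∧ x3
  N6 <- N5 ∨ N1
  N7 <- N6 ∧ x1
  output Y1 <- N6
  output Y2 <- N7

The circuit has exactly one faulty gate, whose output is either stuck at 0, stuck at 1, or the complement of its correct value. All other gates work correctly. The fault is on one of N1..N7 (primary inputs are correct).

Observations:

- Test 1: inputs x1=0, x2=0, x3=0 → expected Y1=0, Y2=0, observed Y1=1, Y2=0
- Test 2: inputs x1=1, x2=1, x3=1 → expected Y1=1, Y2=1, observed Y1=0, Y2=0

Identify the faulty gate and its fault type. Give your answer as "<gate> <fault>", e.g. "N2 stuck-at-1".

Fault-free values for test 1 (x1=0, x2=0, x3=0): N1=0, N2=1, N3=0, N4=0, N5=0, N6=0, N7=0, giving Y1=0, Y2=0. Observed Y1=1, Y2=0.
Test 1: faults giving observed Y1=1, Y2=0 are {N1 stuck-at-1, N1 inverted output, N5 stuck-at-1, N5 inverted output, N6 stuck-at-1, N6 inverted output}.
Test 2 (x1=1, x2=1, x3=1): fault-free N1=1, N2=0, N3=0, N4=1, N5=1, N6=1, N7=1 → Y1=1, Y2=1; observed Y1=0, Y2=0. Eliminates N1 stuck-at-1, N1 inverted output, N5 stuck-at-1, N5 inverted output, N6 stuck-at-1.
Only N6 inverted output is consistent with every test.

N6 inverted output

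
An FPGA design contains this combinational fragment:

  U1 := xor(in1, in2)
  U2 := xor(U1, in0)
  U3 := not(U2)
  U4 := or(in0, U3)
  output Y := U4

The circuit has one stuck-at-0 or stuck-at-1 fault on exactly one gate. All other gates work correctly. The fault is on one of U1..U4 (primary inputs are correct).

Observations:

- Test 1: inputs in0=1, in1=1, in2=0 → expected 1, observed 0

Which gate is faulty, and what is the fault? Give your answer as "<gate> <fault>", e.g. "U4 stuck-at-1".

U4 stuck-at-0

Fault-free values for test 1 (in0=1, in1=1, in2=0): U1=1, U2=0, U3=1, U4=1, giving Y=1. Observed 0.
Test 1: faults giving observed 0 are {U4 stuck-at-0}.
Only U4 stuck-at-0 is consistent with every test.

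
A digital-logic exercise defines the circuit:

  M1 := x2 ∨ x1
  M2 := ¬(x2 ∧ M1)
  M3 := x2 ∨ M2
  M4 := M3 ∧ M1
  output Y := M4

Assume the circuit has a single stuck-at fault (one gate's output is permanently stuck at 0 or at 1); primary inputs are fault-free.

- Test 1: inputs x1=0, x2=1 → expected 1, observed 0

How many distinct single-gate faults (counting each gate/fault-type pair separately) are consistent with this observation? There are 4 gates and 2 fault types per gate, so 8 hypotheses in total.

3

Fault-free: M1=1, M2=0, M3=1, M4=1 → 1. Observed 0.
  M1 stuck-at-0: output 0 ✓
  M1 stuck-at-1: output 1 ✗
  M2 stuck-at-0: output 1 ✗
  M2 stuck-at-1: output 1 ✗
  M3 stuck-at-0: output 0 ✓
  M3 stuck-at-1: output 1 ✗
  M4 stuck-at-0: output 0 ✓
  M4 stuck-at-1: output 1 ✗
Consistent faults: {M1 stuck-at-0, M3 stuck-at-0, M4 stuck-at-0} — 3 in all.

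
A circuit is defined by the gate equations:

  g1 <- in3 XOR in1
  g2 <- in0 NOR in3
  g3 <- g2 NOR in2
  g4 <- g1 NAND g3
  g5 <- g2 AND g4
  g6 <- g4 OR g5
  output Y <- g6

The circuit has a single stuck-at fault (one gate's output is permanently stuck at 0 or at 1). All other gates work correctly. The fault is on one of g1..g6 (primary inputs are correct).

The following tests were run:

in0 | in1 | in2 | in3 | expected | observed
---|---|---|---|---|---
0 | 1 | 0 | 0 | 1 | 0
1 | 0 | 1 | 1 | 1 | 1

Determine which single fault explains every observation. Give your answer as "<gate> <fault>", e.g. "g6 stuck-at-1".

g2 stuck-at-0

Fault-free values for test 1 (in0=0, in1=1, in2=0, in3=0): g1=1, g2=1, g3=0, g4=1, g5=1, g6=1, giving Y=1. Observed 0.
Test 1: faults giving observed 0 are {g2 stuck-at-0, g3 stuck-at-1, g4 stuck-at-0, g6 stuck-at-0}.
Test 2 (in0=1, in1=0, in2=1, in3=1): fault-free g1=1, g2=0, g3=0, g4=1, g5=0, g6=1 → 1; observed 1. Eliminates g3 stuck-at-1, g4 stuck-at-0, g6 stuck-at-0.
Only g2 stuck-at-0 is consistent with every test.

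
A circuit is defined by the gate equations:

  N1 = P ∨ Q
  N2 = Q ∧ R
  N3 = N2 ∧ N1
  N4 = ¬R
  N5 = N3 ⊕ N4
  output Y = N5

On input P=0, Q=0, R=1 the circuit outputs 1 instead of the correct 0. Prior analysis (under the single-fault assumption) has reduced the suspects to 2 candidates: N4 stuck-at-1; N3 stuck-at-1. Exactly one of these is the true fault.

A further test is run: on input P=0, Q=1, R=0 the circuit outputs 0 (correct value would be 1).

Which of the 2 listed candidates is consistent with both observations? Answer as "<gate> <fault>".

N3 stuck-at-1

Evaluate each candidate on input P=0, Q=1, R=0:
  N4 stuck-at-1: N1=1, N2=0, N3=0, N4=1 [stuck-at-1], N5=1 → 1 — eliminated
  N3 stuck-at-1: N1=1, N2=0, N3=1 [stuck-at-1], N4=1, N5=0 → 0 — matches
Only N3 stuck-at-1 reproduces the observed 0.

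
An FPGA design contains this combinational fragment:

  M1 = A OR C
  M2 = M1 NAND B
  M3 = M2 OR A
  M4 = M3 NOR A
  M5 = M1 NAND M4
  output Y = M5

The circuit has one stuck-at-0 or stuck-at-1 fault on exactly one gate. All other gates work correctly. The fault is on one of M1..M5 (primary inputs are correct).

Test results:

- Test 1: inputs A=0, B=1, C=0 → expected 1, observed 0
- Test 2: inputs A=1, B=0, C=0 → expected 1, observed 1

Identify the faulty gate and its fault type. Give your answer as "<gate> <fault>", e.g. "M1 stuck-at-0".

Fault-free values for test 1 (A=0, B=1, C=0): M1=0, M2=1, M3=1, M4=0, M5=1, giving Y=1. Observed 0.
Test 1: faults giving observed 0 are {M1 stuck-at-1, M5 stuck-at-0}.
Test 2 (A=1, B=0, C=0): fault-free M1=1, M2=1, M3=1, M4=0, M5=1 → 1; observed 1. Eliminates M5 stuck-at-0.
Only M1 stuck-at-1 is consistent with every test.

M1 stuck-at-1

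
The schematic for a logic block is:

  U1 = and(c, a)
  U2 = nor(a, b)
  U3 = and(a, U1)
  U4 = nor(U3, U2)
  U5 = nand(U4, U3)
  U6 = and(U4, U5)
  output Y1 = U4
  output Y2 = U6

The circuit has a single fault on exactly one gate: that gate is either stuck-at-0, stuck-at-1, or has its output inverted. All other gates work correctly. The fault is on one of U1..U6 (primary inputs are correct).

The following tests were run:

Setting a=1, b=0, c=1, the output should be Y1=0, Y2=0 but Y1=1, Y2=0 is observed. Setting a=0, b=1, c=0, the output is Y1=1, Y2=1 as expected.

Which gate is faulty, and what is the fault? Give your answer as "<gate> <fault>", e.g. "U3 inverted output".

U4 stuck-at-1

Fault-free values for test 1 (a=1, b=0, c=1): U1=1, U2=0, U3=1, U4=0, U5=1, U6=0, giving Y1=0, Y2=0. Observed Y1=1, Y2=0.
Test 1: faults giving observed Y1=1, Y2=0 are {U4 stuck-at-1, U4 inverted output}.
Test 2 (a=0, b=1, c=0): fault-free U1=0, U2=0, U3=0, U4=1, U5=1, U6=1 → Y1=1, Y2=1; observed Y1=1, Y2=1. Eliminates U4 inverted output.
Only U4 stuck-at-1 is consistent with every test.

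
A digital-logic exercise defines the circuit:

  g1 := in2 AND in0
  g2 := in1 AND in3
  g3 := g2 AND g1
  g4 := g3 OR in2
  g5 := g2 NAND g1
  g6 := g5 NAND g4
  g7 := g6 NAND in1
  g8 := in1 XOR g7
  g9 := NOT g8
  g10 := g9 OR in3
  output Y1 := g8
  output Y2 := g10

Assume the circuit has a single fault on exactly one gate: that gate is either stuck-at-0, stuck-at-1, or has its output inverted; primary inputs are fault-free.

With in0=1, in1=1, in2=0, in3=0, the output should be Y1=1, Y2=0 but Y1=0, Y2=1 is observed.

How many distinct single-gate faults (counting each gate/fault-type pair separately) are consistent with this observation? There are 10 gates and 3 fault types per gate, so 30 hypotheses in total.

10

Fault-free: g1=0, g2=0, g3=0, g4=0, g5=1, g6=1, g7=0, g8=1, g9=0, g10=0 → Y1=1, Y2=0. Observed Y1=0, Y2=1.
  g1: none of the 3 fault types match ✗
  g2: none of the 3 fault types match ✗
  g3: stuck-at-1, inverted output ✓; others ✗
  g4: stuck-at-1, inverted output ✓; others ✗
  g5: none of the 3 fault types match ✗
  g6: stuck-at-0, inverted output ✓; others ✗
  g7: stuck-at-1, inverted output ✓; others ✗
  g8: stuck-at-0, inverted output ✓; others ✗
  g9: none of the 3 fault types match ✗
  g10: none of the 3 fault types match ✗
Consistent faults: {g3 stuck-at-1, g3 inverted output, g4 stuck-at-1, g4 inverted output, g6 stuck-at-0, g6 inverted output, g7 stuck-at-1, g7 inverted output, g8 stuck-at-0, g8 inverted output} — 10 in all.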